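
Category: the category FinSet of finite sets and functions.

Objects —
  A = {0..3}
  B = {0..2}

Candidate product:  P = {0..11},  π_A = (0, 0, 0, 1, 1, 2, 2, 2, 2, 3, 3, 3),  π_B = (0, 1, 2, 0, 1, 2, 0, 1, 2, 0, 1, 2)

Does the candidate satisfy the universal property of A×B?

|A|·|B| = 4·3 = 12;  |P| = 12
Check the pairing map k ↦ (π_A(k), π_B(k)):
  0 ↦ (0,0)
  1 ↦ (0,1)
  2 ↦ (0,2)
  3 ↦ (1,0)
  4 ↦ (1,1)
  5 ↦ (2,2)
  6 ↦ (2,0)
  7 ↦ (2,1)
  8 ↦ (2,2)  ✗ repeats pair of k=5
  9 ↦ (3,0)
  10 ↦ (3,1)
  11 ↦ (3,2)
distinct pairs in image: 11 / 12 needed
  → (2,2) hit at k=5 and k=8

Answer: NOT A VALID PRODUCT — duplicate pair at indices 8,5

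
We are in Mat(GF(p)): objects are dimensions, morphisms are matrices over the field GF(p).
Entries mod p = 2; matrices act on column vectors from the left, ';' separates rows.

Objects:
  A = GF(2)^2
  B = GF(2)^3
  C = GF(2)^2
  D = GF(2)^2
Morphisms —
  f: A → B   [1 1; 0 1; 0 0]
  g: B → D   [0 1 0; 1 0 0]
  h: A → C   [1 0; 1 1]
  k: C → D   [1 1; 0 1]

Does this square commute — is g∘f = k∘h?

Answer: COMMUTES

Work:
Path 1 = f;g:
  e0=⟨1,0⟩ f→⟨1,0,0⟩ g→⟨0,1⟩
  e1=⟨0,1⟩ f→⟨1,1,0⟩ g→⟨1,1⟩
  composite₁ = [0 1; 1 1]
Path 2 = h;k:
  e0=⟨1,0⟩ h→⟨1,1⟩ k→⟨0,1⟩
  e1=⟨0,1⟩ h→⟨0,1⟩ k→⟨1,1⟩
  composite₂ = [0 1; 1 1]
Equal? same morphism ✓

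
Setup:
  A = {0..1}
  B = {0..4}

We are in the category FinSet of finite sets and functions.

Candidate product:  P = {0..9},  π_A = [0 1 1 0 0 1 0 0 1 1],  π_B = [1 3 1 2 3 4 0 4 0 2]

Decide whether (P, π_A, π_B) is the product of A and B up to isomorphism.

|A|·|B| = 2·5 = 10;  |P| = 10
Check the pairing map k ↦ (π_A(k), π_B(k)):
  0 : (0,1)
  1 : (1,3)
  2 : (1,1)
  3 : (0,2)
  4 : (0,3)
  5 : (1,4)
  6 : (0,0)
  7 : (0,4)
  8 : (1,0)
  9 : (1,2)
distinct pairs in image: 10 / 10 needed
  → bijection onto A×B; projections well-typed.

Answer: VALID PRODUCT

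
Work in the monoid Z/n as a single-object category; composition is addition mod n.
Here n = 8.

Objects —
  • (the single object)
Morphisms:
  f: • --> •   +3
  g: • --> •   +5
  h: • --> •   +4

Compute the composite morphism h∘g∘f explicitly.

  0 +3≡3 +5≡0 +4≡4  (mod 8)
⟦path⟧: +4

Answer: +4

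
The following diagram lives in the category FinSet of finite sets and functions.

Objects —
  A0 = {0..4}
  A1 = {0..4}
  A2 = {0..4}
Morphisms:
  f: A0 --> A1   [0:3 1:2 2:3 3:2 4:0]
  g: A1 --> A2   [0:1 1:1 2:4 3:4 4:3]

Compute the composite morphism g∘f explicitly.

Answer: [0:4 1:4 2:4 3:4 4:1]

Trace:
  0 f-->3 g-->4
  1 f-->2 g-->4
  2 f-->3 g-->4
  3 f-->2 g-->4
  4 f-->0 g-->1
⟦path⟧: [0:4 1:4 2:4 3:4 4:1]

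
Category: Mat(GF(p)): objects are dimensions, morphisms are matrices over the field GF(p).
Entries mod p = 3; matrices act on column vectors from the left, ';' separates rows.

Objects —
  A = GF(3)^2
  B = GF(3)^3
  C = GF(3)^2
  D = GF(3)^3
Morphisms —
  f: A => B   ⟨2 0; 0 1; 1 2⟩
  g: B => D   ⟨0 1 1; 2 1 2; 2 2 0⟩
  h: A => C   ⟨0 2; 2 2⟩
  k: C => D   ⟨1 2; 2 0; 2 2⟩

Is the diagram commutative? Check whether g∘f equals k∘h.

1) trace f;g:
  e0=[1,0] f=>[2,0,1] g=>[1,0,1]
  e1=[0,1] f=>[0,1,2] g=>[0,2,2]
  ⟦path⟧₁ = ⟨1 0; 0 2; 1 2⟩
2) trace h;k:
  e0=[1,0] h=>[0,2] k=>[1,0,1]
  e1=[0,1] h=>[2,2] k=>[0,1,2]
  ⟦path⟧₂ = ⟨1 0; 0 1; 1 2⟩
Equal? NO — does not commute

Answer: DOES NOT COMMUTE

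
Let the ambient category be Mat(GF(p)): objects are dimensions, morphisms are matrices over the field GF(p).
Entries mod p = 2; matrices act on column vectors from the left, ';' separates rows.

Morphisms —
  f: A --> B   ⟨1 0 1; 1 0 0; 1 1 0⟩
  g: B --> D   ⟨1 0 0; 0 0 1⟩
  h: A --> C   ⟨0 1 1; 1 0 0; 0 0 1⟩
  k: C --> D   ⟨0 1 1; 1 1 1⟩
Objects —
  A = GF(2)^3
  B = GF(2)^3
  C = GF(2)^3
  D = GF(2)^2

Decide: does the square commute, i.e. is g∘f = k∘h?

Along f;g (path 1):
  e0=⟨1,0,0⟩ f-->⟨1,1,1⟩ g-->⟨1,1⟩
  e1=⟨0,1,0⟩ f-->⟨0,0,1⟩ g-->⟨0,1⟩
  e2=⟨0,0,1⟩ f-->⟨1,0,0⟩ g-->⟨1,0⟩
  result₁ = ⟨1 0 1; 1 1 0⟩
Along h;k (path 2):
  e0=⟨1,0,0⟩ h-->⟨0,1,0⟩ k-->⟨1,1⟩
  e1=⟨0,1,0⟩ h-->⟨1,0,0⟩ k-->⟨0,1⟩
  e2=⟨0,0,1⟩ h-->⟨1,0,1⟩ k-->⟨1,0⟩
  result₂ = ⟨1 0 1; 1 1 0⟩
Equal? equal; square commutes

Answer: COMMUTES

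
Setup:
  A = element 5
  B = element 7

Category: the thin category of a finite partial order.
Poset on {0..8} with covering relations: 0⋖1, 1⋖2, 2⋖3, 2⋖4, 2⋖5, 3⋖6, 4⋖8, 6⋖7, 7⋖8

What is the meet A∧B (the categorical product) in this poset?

Lower bounds of A=5 and B=7: {0,1,2}
  0 ≤ 2
  1 ≤ 2
  2 ≤ 2
glb = 2

Answer: A∧B = 2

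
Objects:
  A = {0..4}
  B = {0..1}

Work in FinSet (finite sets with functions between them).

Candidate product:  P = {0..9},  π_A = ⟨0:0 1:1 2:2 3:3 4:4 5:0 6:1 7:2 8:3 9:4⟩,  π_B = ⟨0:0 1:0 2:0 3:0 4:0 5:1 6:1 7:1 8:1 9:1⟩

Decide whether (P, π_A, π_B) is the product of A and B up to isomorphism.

|A|·|B| = 5·2 = 10;  |P| = 10
Check the pairing map k ↦ (π_A(k), π_B(k)):
  0 : (0,0)
  1 : (1,0)
  2 : (2,0)
  3 : (3,0)
  4 : (4,0)
  5 : (0,1)
  6 : (1,1)
  7 : (2,1)
  8 : (3,1)
  9 : (4,1)
distinct pairs in image: 10 / 10 needed
  → bijection onto A×B; projections well-typed.

Answer: VALID PRODUCT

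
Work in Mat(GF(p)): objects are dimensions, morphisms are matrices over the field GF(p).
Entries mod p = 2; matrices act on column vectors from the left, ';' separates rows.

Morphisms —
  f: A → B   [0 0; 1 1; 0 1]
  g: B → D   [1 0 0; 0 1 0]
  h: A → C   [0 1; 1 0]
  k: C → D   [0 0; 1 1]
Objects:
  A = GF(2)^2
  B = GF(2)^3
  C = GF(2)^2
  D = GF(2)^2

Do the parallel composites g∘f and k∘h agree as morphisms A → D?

Answer: COMMUTES

Work:
1) trace f;g:
  e0=(1,0) f→(0,1,0) g→(0,1)
  e1=(0,1) f→(0,1,1) g→(0,1)
  result₁ = [0 0; 1 1]
2) trace h;k:
  e0=(1,0) h→(0,1) k→(0,1)
  e1=(0,1) h→(1,0) k→(0,1)
  result₂ = [0 0; 1 1]
Equal? same morphism ✓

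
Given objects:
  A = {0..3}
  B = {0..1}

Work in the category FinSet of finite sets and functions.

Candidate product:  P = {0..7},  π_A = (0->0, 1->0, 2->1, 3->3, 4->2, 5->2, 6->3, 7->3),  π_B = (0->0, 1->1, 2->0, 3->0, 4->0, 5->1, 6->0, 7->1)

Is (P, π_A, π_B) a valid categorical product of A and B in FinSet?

|A|·|B| = 4·2 = 8;  |P| = 8
Check the pairing map k ↦ (π_A(k), π_B(k)):
  0 -> (0,0)
  1 -> (0,1)
  2 -> (1,0)
  3 -> (3,0)
  4 -> (2,0)
  5 -> (2,1)
  6 -> (3,0)  ✗ repeats pair of k=3
  7 -> (3,1)
distinct pairs in image: 7 / 8 needed
  → (3,0) hit at k=3 and k=6

Answer: NOT A VALID PRODUCT — duplicate pair at indices 6,3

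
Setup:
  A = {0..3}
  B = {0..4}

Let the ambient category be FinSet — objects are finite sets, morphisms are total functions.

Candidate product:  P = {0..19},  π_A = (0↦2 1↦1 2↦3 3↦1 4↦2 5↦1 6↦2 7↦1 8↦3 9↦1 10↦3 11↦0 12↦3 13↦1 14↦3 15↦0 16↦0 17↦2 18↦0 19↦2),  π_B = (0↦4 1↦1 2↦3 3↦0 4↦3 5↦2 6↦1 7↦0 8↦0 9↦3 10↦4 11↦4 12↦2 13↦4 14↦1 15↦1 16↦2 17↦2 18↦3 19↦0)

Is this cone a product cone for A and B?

Answer: NOT A VALID PRODUCT — duplicate pair at indices 7,3

Trace:
|A|·|B| = 4·5 = 20;  |P| = 20
Check the pairing map k ↦ (π_A(k), π_B(k)):
  0 ↦ (2,4)
  1 ↦ (1,1)
  2 ↦ (3,3)
  3 ↦ (1,0)
  4 ↦ (2,3)
  5 ↦ (1,2)
  6 ↦ (2,1)
  7 ↦ (1,0)  ✗ repeats pair of k=3
  8 ↦ (3,0)
  9 ↦ (1,3)
  10 ↦ (3,4)
  11 ↦ (0,4)
  12 ↦ (3,2)
  13 ↦ (1,4)
  14 ↦ (3,1)
  15 ↦ (0,1)
  16 ↦ (0,2)
  17 ↦ (2,2)
  18 ↦ (0,3)
  19 ↦ (2,0)
distinct pairs in image: 19 / 20 needed
  → (1,0) hit at k=3 and k=7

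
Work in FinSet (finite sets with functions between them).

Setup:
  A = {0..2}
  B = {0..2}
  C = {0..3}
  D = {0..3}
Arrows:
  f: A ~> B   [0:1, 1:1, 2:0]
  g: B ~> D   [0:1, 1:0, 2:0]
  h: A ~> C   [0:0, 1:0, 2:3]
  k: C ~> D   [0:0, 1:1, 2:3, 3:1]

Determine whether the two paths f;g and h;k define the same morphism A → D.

Answer: COMMUTES

Work:
1) trace f;g:
  0 f~>1 g~>0
  1 f~>1 g~>0
  2 f~>0 g~>1
  result₁ = [0:0, 1:0, 2:1]
2) trace h;k:
  0 h~>0 k~>0
  1 h~>0 k~>0
  2 h~>3 k~>1
  result₂ = [0:0, 1:0, 2:1]
Equal? YES — commutes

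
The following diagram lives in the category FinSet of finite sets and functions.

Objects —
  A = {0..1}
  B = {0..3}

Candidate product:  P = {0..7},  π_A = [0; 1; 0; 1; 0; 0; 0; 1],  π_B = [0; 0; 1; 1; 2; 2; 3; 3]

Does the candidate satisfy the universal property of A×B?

Answer: NOT A VALID PRODUCT — duplicate pair at indices 4,5

Trace:
|A|·|B| = 2·4 = 8;  |P| = 8
Check the pairing map k ↦ (π_A(k), π_B(k)):
  0 : (0,0)
  1 : (1,0)
  2 : (0,1)
  3 : (1,1)
  4 : (0,2)
  5 : (0,2)  ✗ repeats pair of k=4
  6 : (0,3)
  7 : (1,3)
distinct pairs in image: 7 / 8 needed
  → (0,2) hit at k=4 and k=5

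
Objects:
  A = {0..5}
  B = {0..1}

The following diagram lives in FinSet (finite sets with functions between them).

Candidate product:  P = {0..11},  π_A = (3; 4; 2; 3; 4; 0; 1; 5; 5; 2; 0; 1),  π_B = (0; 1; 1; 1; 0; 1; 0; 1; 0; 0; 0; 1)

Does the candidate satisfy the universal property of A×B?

Answer: VALID PRODUCT

Work:
|A|·|B| = 6·2 = 12;  |P| = 12
Check the pairing map k ↦ (π_A(k), π_B(k)):
  0 ↦ (3,0)
  1 ↦ (4,1)
  2 ↦ (2,1)
  3 ↦ (3,1)
  4 ↦ (4,0)
  5 ↦ (0,1)
  6 ↦ (1,0)
  7 ↦ (5,1)
  8 ↦ (5,0)
  9 ↦ (2,0)
  10 ↦ (0,0)
  11 ↦ (1,1)
distinct pairs in image: 12 / 12 needed
  → bijection onto A×B; projections well-typed.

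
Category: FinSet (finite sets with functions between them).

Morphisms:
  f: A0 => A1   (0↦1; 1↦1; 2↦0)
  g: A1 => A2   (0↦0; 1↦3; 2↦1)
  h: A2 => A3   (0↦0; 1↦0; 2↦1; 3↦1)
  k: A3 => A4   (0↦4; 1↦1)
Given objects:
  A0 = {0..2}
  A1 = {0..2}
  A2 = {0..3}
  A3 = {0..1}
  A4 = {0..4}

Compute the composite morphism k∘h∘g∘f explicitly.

Answer: (0↦1; 1↦1; 2↦4)

Derivation:
  0 f=>1 g=>3 h=>1 k=>1
  1 f=>1 g=>3 h=>1 k=>1
  2 f=>0 g=>0 h=>0 k=>4
result: (0↦1; 1↦1; 2↦4)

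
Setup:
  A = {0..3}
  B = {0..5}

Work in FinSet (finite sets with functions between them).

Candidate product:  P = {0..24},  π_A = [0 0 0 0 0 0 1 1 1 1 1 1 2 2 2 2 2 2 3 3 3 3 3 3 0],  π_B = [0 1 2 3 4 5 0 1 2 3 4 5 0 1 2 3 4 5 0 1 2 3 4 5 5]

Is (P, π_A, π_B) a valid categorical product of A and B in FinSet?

Answer: NOT A VALID PRODUCT — |P|=25 ≠ |A|·|B|=24

Trace:
|A|·|B| = 4·6 = 24;  |P| = 25
  → cardinalities differ; no bijection possible.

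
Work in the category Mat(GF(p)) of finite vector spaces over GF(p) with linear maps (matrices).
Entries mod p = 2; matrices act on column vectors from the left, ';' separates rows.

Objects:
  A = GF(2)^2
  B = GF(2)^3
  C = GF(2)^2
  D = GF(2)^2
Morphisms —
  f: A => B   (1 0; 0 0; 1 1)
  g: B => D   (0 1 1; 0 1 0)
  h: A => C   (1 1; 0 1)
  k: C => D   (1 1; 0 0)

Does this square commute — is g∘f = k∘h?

Path 1 = f;g:
  e0=[1,0] f=>[1,0,1] g=>[1,0]
  e1=[0,1] f=>[0,0,1] g=>[1,0]
  composite₁ = (1 1; 0 0)
Path 2 = h;k:
  e0=[1,0] h=>[1,0] k=>[1,0]
  e1=[0,1] h=>[1,1] k=>[0,0]
  composite₂ = (1 0; 0 0)
Equal? NO — does not commute

Answer: DOES NOT COMMUTE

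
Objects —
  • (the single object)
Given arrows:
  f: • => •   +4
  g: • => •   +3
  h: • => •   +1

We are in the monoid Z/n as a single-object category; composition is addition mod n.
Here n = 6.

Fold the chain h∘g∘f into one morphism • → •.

Answer: +2

Work:
  0 +4≡4 +3≡1 +1≡2  (mod 6)
result: +2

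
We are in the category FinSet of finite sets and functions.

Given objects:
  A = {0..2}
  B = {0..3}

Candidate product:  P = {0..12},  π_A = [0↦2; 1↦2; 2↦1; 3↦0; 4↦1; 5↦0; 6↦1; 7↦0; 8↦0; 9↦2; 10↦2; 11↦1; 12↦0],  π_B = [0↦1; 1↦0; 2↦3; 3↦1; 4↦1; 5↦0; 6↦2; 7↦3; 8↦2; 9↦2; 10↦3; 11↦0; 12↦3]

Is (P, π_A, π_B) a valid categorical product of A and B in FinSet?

|A|·|B| = 3·4 = 12;  |P| = 13
  → cardinalities differ; no bijection possible.

Answer: NOT A VALID PRODUCT — |P|=13 ≠ |A|·|B|=12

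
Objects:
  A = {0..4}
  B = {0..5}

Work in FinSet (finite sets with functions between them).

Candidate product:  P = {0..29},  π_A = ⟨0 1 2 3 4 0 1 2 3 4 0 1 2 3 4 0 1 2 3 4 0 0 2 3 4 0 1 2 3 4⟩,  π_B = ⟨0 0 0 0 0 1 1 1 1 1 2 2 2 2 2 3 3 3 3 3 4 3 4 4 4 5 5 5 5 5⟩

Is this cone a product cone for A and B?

Answer: NOT A VALID PRODUCT — duplicate pair at indices 15,21

Work:
|A|·|B| = 5·6 = 30;  |P| = 30
Check the pairing map k ↦ (π_A(k), π_B(k)):
  0 ↦ (0,0)
  1 ↦ (1,0)
  2 ↦ (2,0)
  3 ↦ (3,0)
  4 ↦ (4,0)
  5 ↦ (0,1)
  6 ↦ (1,1)
  7 ↦ (2,1)
  8 ↦ (3,1)
  9 ↦ (4,1)
  10 ↦ (0,2)
  11 ↦ (1,2)
  12 ↦ (2,2)
  13 ↦ (3,2)
  14 ↦ (4,2)
  15 ↦ (0,3)
  16 ↦ (1,3)
  17 ↦ (2,3)
  18 ↦ (3,3)
  19 ↦ (4,3)
  20 ↦ (0,4)
  21 ↦ (0,3)  ✗ repeats pair of k=15
  22 ↦ (2,4)
  23 ↦ (3,4)
  24 ↦ (4,4)
  25 ↦ (0,5)
  26 ↦ (1,5)
  27 ↦ (2,5)
  28 ↦ (3,5)
  29 ↦ (4,5)
distinct pairs in image: 29 / 30 needed
  → (0,3) hit at k=15 and k=21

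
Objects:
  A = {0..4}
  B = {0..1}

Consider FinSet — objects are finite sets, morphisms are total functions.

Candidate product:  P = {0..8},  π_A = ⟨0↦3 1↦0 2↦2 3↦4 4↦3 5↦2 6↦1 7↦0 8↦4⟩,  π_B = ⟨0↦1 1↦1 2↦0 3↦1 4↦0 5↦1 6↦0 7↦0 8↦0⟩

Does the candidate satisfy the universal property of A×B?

|A|·|B| = 5·2 = 10;  |P| = 9
  → cardinalities differ; no bijection possible.

Answer: NOT A VALID PRODUCT — |P|=9 ≠ |A|·|B|=10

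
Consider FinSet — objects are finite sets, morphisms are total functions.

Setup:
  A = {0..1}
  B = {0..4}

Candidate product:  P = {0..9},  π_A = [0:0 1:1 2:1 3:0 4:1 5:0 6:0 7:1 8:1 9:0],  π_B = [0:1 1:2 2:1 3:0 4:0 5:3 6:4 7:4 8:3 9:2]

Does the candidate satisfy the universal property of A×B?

|A|·|B| = 2·5 = 10;  |P| = 10
Check the pairing map k ↦ (π_A(k), π_B(k)):
  0 : (0,1)
  1 : (1,2)
  2 : (1,1)
  3 : (0,0)
  4 : (1,0)
  5 : (0,3)
  6 : (0,4)
  7 : (1,4)
  8 : (1,3)
  9 : (0,2)
distinct pairs in image: 10 / 10 needed
  → bijection onto A×B; projections well-typed.

Answer: VALID PRODUCT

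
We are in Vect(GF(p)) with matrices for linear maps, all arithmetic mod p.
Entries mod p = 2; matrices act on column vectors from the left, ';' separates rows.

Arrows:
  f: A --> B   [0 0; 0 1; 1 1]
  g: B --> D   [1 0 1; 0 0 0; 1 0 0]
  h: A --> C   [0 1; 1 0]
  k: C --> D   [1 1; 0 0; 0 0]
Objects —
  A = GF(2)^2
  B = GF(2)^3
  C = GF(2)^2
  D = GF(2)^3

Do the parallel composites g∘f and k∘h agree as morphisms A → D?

Answer: COMMUTES

Trace:
Path 1 = f;g:
  e0=[1,0] f-->[0,0,1] g-->[1,0,0]
  e1=[0,1] f-->[0,1,1] g-->[1,0,0]
  result₁ = [1 1; 0 0; 0 0]
Path 2 = h;k:
  e0=[1,0] h-->[0,1] k-->[1,0,0]
  e1=[0,1] h-->[1,0] k-->[1,0,0]
  result₂ = [1 1; 0 0; 0 0]
Equal? YES — commutes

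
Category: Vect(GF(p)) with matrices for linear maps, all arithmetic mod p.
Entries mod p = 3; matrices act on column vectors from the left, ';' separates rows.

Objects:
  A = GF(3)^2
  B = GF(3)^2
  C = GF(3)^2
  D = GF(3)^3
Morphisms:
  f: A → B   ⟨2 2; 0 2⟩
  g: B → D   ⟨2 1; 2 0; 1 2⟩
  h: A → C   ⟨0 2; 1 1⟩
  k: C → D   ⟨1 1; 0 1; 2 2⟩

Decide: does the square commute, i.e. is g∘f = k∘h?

Answer: COMMUTES

Trace:
Path 1 = f;g:
  e0=(1,0) f→(2,0) g→(1,1,2)
  e1=(0,1) f→(2,2) g→(0,1,0)
  composite₁ = ⟨1 0; 1 1; 2 0⟩
Path 2 = h;k:
  e0=(1,0) h→(0,1) k→(1,1,2)
  e1=(0,1) h→(2,1) k→(0,1,0)
  composite₂ = ⟨1 0; 1 1; 2 0⟩
Equal? same morphism ✓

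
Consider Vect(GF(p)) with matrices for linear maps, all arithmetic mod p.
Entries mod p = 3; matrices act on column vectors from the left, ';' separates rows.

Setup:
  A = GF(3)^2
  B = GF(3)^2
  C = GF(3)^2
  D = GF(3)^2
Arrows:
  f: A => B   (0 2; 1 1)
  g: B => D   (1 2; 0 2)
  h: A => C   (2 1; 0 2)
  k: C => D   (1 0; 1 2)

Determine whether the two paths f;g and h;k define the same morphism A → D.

Answer: COMMUTES

Work:
Path 1 = f;g:
  e0=[1,0] f=>[0,1] g=>[2,2]
  e1=[0,1] f=>[2,1] g=>[1,2]
  ⟦path⟧₁ = (2 1; 2 2)
Path 2 = h;k:
  e0=[1,0] h=>[2,0] k=>[2,2]
  e1=[0,1] h=>[1,2] k=>[1,2]
  ⟦path⟧₂ = (2 1; 2 2)
Equal? equal; square commutes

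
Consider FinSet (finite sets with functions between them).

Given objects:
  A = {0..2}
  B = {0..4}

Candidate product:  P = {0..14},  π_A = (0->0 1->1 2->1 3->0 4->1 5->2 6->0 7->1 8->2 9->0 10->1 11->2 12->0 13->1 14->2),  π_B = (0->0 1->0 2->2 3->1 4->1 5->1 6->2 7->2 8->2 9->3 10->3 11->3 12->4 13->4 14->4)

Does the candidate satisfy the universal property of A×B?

Answer: NOT A VALID PRODUCT — duplicate pair at indices 7,2

Trace:
|A|·|B| = 3·5 = 15;  |P| = 15
Check the pairing map k ↦ (π_A(k), π_B(k)):
  0 -> (0,0)
  1 -> (1,0)
  2 -> (1,2)
  3 -> (0,1)
  4 -> (1,1)
  5 -> (2,1)
  6 -> (0,2)
  7 -> (1,2)  ✗ repeats pair of k=2
  8 -> (2,2)
  9 -> (0,3)
  10 -> (1,3)
  11 -> (2,3)
  12 -> (0,4)
  13 -> (1,4)
  14 -> (2,4)
distinct pairs in image: 14 / 15 needed
  → (1,2) hit at k=2 and k=7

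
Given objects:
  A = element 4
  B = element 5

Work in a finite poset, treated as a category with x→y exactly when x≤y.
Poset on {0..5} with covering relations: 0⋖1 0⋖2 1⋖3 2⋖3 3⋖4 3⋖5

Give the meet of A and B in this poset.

Answer: A∧B = 3

Derivation:
Lower bounds of A=4 and B=5: {0,1,2,3}
  0 <= 3
  1 <= 3
  2 <= 3
  3 <= 3
glb = 3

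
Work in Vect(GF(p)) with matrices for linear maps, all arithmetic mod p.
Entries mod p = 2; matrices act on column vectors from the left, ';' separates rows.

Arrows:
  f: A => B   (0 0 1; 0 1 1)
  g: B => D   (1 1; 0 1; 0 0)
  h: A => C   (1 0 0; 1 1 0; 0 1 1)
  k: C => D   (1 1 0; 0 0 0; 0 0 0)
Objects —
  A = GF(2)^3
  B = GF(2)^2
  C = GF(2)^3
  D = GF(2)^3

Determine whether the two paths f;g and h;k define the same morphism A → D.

1) trace f;g:
  e0=⟨1,0,0⟩ f=>⟨0,0⟩ g=>⟨0,0,0⟩
  e1=⟨0,1,0⟩ f=>⟨0,1⟩ g=>⟨1,1,0⟩
  e2=⟨0,0,1⟩ f=>⟨1,1⟩ g=>⟨0,1,0⟩
  composite₁ = (0 1 0; 0 1 1; 0 0 0)
2) trace h;k:
  e0=⟨1,0,0⟩ h=>⟨1,1,0⟩ k=>⟨0,0,0⟩
  e1=⟨0,1,0⟩ h=>⟨0,1,1⟩ k=>⟨1,0,0⟩
  e2=⟨0,0,1⟩ h=>⟨0,0,1⟩ k=>⟨0,0,0⟩
  composite₂ = (0 1 0; 0 0 0; 0 0 0)
Equal? distinct morphisms ✗

Answer: DOES NOT COMMUTE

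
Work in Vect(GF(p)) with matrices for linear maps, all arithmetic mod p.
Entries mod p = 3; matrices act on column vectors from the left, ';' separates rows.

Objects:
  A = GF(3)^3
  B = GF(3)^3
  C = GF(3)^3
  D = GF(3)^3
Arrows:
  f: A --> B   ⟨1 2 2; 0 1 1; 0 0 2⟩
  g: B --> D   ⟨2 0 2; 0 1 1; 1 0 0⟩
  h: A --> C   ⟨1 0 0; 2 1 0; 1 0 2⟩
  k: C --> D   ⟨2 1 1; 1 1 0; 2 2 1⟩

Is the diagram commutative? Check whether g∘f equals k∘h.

Path 1 = f;g:
  e0=(1,0,0) f-->(1,0,0) g-->(2,0,1)
  e1=(0,1,0) f-->(2,1,0) g-->(1,1,2)
  e2=(0,0,1) f-->(2,1,2) g-->(2,0,2)
  ⟦path⟧₁ = ⟨2 1 2; 0 1 0; 1 2 2⟩
Path 2 = h;k:
  e0=(1,0,0) h-->(1,2,1) k-->(2,0,1)
  e1=(0,1,0) h-->(0,1,0) k-->(1,1,2)
  e2=(0,0,1) h-->(0,0,2) k-->(2,0,2)
  ⟦path⟧₂ = ⟨2 1 2; 0 1 0; 1 2 2⟩
Equal? same morphism ✓

Answer: COMMUTES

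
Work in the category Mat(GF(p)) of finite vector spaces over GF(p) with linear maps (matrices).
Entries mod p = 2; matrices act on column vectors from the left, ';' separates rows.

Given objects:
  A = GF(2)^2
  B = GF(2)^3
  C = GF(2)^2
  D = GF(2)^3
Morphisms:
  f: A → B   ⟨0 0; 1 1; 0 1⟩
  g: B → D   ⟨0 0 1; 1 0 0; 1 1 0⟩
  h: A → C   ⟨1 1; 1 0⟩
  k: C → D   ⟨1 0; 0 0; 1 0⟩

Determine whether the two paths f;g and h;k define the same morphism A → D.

Path 1 = f;g:
  e0=(1,0) f→(0,1,0) g→(0,0,1)
  e1=(0,1) f→(0,1,1) g→(1,0,1)
  ⟦path⟧₁ = ⟨0 1; 0 0; 1 1⟩
Path 2 = h;k:
  e0=(1,0) h→(1,1) k→(1,0,1)
  e1=(0,1) h→(1,0) k→(1,0,1)
  ⟦path⟧₂ = ⟨1 1; 0 0; 1 1⟩
Equal? distinct morphisms ✗

Answer: DOES NOT COMMUTE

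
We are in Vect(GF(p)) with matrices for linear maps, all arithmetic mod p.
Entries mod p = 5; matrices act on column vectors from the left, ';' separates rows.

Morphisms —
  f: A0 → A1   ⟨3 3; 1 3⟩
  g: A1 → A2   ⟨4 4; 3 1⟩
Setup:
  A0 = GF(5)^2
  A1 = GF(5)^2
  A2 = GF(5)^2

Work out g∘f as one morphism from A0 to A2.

  e0=(1,0) f→(3,1) g→(1,0)
  e1=(0,1) f→(3,3) g→(4,2)
⟦path⟧: ⟨1 4; 0 2⟩

Answer: ⟨1 4; 0 2⟩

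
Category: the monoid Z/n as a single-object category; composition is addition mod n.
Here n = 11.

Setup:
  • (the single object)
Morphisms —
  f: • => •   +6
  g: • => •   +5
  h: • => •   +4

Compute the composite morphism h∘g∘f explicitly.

  0 +6≡6 +5≡0 +4≡4  (mod 11)
result: +4

Answer: +4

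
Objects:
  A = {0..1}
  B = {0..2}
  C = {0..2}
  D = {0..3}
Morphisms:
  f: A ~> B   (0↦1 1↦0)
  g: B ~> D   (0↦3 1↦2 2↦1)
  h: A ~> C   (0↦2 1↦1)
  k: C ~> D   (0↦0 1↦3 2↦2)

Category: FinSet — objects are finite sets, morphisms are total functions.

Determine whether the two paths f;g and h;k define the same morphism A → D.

Path 1 = f;g:
  0 f~>1 g~>2
  1 f~>0 g~>3
  result₁ = (0↦2 1↦3)
Path 2 = h;k:
  0 h~>2 k~>2
  1 h~>1 k~>3
  result₂ = (0↦2 1↦3)
Equal? same morphism ✓

Answer: COMMUTES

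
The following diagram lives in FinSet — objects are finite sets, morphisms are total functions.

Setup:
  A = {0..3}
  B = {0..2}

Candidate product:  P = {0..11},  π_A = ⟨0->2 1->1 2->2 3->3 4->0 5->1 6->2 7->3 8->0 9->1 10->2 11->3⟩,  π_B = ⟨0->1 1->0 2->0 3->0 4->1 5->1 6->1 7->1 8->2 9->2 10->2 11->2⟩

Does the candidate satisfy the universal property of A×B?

|A|·|B| = 4·3 = 12;  |P| = 12
Check the pairing map k ↦ (π_A(k), π_B(k)):
  0 -> (2,1)
  1 -> (1,0)
  2 -> (2,0)
  3 -> (3,0)
  4 -> (0,1)
  5 -> (1,1)
  6 -> (2,1)  ✗ repeats pair of k=0
  7 -> (3,1)
  8 -> (0,2)
  9 -> (1,2)
  10 -> (2,2)
  11 -> (3,2)
distinct pairs in image: 11 / 12 needed
  → (2,1) hit at k=0 and k=6

Answer: NOT A VALID PRODUCT — duplicate pair at indices 6,0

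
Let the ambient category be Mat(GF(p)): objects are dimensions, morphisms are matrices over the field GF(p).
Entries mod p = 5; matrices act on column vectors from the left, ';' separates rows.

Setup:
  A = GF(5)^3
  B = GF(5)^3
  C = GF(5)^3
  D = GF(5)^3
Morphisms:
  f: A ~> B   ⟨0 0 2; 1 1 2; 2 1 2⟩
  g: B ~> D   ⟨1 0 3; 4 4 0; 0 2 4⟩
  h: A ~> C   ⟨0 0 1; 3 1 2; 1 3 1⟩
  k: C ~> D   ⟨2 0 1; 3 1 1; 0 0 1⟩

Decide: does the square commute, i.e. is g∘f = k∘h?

Answer: DOES NOT COMMUTE

Trace:
Path 1 = f;g:
  e0=⟨1,0,0⟩ f~>⟨0,1,2⟩ g~>⟨1,4,0⟩
  e1=⟨0,1,0⟩ f~>⟨0,1,1⟩ g~>⟨3,4,1⟩
  e2=⟨0,0,1⟩ f~>⟨2,2,2⟩ g~>⟨3,1,2⟩
  ⟦path⟧₁ = ⟨1 3 3; 4 4 1; 0 1 2⟩
Path 2 = h;k:
  e0=⟨1,0,0⟩ h~>⟨0,3,1⟩ k~>⟨1,4,1⟩
  e1=⟨0,1,0⟩ h~>⟨0,1,3⟩ k~>⟨3,4,3⟩
  e2=⟨0,0,1⟩ h~>⟨1,2,1⟩ k~>⟨3,1,1⟩
  ⟦path⟧₂ = ⟨1 3 3; 4 4 1; 1 3 1⟩
Equal? differ; not commutative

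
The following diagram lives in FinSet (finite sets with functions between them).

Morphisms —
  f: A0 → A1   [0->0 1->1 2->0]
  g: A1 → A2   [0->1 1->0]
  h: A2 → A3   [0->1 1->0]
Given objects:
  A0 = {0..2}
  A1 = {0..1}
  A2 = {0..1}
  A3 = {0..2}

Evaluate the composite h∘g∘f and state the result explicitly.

Answer: [0->0 1->1 2->0]

Work:
  0 f→0 g→1 h→0
  1 f→1 g→0 h→1
  2 f→0 g→1 h→0
⟦path⟧: [0->0 1->1 2->0]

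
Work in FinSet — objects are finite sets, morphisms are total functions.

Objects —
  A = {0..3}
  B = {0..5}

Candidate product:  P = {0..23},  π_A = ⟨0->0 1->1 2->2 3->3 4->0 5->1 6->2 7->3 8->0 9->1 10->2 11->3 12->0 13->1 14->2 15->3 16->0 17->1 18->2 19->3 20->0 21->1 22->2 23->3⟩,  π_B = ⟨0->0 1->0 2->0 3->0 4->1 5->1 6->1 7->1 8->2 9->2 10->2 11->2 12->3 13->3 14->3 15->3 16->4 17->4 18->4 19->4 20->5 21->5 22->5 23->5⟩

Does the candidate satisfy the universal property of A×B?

Answer: VALID PRODUCT

Derivation:
|A|·|B| = 4·6 = 24;  |P| = 24
Check the pairing map k ↦ (π_A(k), π_B(k)):
  0 -> (0,0)
  1 -> (1,0)
  2 -> (2,0)
  3 -> (3,0)
  4 -> (0,1)
  5 -> (1,1)
  6 -> (2,1)
  7 -> (3,1)
  8 -> (0,2)
  9 -> (1,2)
  10 -> (2,2)
  11 -> (3,2)
  12 -> (0,3)
  13 -> (1,3)
  14 -> (2,3)
  15 -> (3,3)
  16 -> (0,4)
  17 -> (1,4)
  18 -> (2,4)
  19 -> (3,4)
  20 -> (0,5)
  21 -> (1,5)
  22 -> (2,5)
  23 -> (3,5)
distinct pairs in image: 24 / 24 needed
  → bijection onto A×B; projections well-typed.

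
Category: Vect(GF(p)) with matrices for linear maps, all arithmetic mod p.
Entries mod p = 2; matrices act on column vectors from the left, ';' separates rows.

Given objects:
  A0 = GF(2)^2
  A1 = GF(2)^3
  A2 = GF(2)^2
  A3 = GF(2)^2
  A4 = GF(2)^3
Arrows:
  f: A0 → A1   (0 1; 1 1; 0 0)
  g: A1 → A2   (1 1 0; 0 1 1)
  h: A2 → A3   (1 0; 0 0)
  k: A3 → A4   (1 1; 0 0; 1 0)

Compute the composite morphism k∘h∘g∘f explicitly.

  e0=[1,0] f→[0,1,0] g→[1,1] h→[1,0] k→[1,0,1]
  e1=[0,1] f→[1,1,0] g→[0,1] h→[0,0] k→[0,0,0]
result: (1 0; 0 0; 1 0)

Answer: (1 0; 0 0; 1 0)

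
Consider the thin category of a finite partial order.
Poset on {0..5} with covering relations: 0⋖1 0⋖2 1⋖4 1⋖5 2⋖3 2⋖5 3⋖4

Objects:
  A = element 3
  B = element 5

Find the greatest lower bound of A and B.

{x : x<=A ∧ x<=B} = {0,2}  (A=3, B=5)
  0 <= 2
  2 <= 2
glb = 2

Answer: A∧B = 2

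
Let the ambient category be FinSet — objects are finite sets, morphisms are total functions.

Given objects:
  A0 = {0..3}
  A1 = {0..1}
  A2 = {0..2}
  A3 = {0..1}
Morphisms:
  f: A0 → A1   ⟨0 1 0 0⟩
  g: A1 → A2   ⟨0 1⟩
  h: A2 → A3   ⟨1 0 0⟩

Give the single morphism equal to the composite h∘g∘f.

Answer: ⟨1 0 1 1⟩

Trace:
  0 f→0 g→0 h→1
  1 f→1 g→1 h→0
  2 f→0 g→0 h→1
  3 f→0 g→0 h→1
⟦path⟧: ⟨1 0 1 1⟩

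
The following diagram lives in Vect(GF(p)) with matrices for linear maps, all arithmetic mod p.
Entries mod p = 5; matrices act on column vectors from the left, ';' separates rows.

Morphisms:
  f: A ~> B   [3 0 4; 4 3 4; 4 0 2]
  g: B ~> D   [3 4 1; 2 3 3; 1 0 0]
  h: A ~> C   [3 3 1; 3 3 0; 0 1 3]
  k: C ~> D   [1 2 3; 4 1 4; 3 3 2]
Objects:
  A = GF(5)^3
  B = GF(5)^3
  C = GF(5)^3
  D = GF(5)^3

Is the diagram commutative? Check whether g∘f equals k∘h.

Along f;g (path 1):
  e0=[1,0,0] f~>[3,4,4] g~>[4,0,3]
  e1=[0,1,0] f~>[0,3,0] g~>[2,4,0]
  e2=[0,0,1] f~>[4,4,2] g~>[0,1,4]
  ⟦path⟧₁ = [4 2 0; 0 4 1; 3 0 4]
Along h;k (path 2):
  e0=[1,0,0] h~>[3,3,0] k~>[4,0,3]
  e1=[0,1,0] h~>[3,3,1] k~>[2,4,0]
  e2=[0,0,1] h~>[1,0,3] k~>[0,1,4]
  ⟦path⟧₂ = [4 2 0; 0 4 1; 3 0 4]
Equal? equal; square commutes

Answer: COMMUTES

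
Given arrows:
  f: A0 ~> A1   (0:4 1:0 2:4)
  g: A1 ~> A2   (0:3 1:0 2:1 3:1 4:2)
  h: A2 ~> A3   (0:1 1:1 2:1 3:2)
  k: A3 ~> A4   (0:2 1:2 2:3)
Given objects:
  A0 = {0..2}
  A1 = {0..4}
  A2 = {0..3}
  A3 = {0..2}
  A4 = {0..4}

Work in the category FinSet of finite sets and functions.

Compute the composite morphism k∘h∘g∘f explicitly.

Answer: (0:2 1:3 2:2)

Derivation:
  0 f~>4 g~>2 h~>1 k~>2
  1 f~>0 g~>3 h~>2 k~>3
  2 f~>4 g~>2 h~>1 k~>2
composite: (0:2 1:3 2:2)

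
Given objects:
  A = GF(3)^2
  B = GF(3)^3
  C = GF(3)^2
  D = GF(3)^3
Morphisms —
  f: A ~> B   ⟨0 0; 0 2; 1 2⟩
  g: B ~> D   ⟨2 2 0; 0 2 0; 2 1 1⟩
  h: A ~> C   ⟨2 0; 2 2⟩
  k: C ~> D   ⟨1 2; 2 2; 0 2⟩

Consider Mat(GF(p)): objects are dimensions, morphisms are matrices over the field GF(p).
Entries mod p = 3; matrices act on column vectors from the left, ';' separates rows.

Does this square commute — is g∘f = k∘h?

Answer: DOES NOT COMMUTE

Derivation:
Path 1 = f;g:
  e0=(1,0) f~>(0,0,1) g~>(0,0,1)
  e1=(0,1) f~>(0,2,2) g~>(1,1,1)
  composite₁ = ⟨0 1; 0 1; 1 1⟩
Path 2 = h;k:
  e0=(1,0) h~>(2,2) k~>(0,2,1)
  e1=(0,1) h~>(0,2) k~>(1,1,1)
  composite₂ = ⟨0 1; 2 1; 1 1⟩
Equal? NO — does not commute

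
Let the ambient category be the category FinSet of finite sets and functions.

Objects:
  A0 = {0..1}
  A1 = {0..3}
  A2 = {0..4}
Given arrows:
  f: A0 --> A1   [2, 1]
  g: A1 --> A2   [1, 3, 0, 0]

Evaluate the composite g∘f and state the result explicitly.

Answer: [0, 3]

Trace:
  0 f-->2 g-->0
  1 f-->1 g-->3
result: [0, 3]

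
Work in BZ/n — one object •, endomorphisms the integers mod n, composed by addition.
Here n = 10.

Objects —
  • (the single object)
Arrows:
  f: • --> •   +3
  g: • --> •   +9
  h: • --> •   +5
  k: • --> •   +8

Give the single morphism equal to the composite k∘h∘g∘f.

Answer: +5

Work:
  0 +3≡3 +9≡2 +5≡7 +8≡5  (mod 10)
⟦path⟧: +5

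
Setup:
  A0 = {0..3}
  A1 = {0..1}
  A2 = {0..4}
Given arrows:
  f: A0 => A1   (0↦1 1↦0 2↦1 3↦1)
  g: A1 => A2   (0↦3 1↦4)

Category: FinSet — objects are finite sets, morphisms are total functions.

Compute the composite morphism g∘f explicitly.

Answer: (0↦4 1↦3 2↦4 3↦4)

Work:
  0 f=>1 g=>4
  1 f=>0 g=>3
  2 f=>1 g=>4
  3 f=>1 g=>4
composite: (0↦4 1↦3 2↦4 3↦4)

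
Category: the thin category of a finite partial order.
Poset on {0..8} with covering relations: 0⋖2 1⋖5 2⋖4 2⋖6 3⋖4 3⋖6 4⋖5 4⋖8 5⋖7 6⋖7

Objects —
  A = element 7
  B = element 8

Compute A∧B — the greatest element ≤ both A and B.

Answer: A∧B = 4

Work:
Common predecessors of 7,8: {0,2,3,4}
  0 ⊑ 4
  2 ⊑ 4
  3 ⊑ 4
  4 ⊑ 4
glb = 4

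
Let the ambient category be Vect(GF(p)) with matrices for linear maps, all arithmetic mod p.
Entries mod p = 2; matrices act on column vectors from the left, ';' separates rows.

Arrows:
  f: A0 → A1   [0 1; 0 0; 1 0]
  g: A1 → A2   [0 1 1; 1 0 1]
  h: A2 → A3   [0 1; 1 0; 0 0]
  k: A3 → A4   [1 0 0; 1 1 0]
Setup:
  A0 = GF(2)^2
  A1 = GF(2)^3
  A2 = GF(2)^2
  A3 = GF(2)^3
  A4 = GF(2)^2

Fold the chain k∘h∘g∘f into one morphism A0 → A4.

Answer: [1 1; 0 1]

Trace:
  e0=⟨1,0⟩ f→⟨0,0,1⟩ g→⟨1,1⟩ h→⟨1,1,0⟩ k→⟨1,0⟩
  e1=⟨0,1⟩ f→⟨1,0,0⟩ g→⟨0,1⟩ h→⟨1,0,0⟩ k→⟨1,1⟩
composite: [1 1; 0 1]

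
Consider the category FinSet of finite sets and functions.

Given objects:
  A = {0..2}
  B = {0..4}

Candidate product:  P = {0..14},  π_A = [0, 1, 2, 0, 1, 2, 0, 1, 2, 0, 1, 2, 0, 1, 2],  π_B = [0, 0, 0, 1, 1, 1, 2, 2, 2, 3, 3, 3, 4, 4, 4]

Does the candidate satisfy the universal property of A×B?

Answer: VALID PRODUCT

Trace:
|A|·|B| = 3·5 = 15;  |P| = 15
Check the pairing map k ↦ (π_A(k), π_B(k)):
  0 ↦ (0,0)
  1 ↦ (1,0)
  2 ↦ (2,0)
  3 ↦ (0,1)
  4 ↦ (1,1)
  5 ↦ (2,1)
  6 ↦ (0,2)
  7 ↦ (1,2)
  8 ↦ (2,2)
  9 ↦ (0,3)
  10 ↦ (1,3)
  11 ↦ (2,3)
  12 ↦ (0,4)
  13 ↦ (1,4)
  14 ↦ (2,4)
distinct pairs in image: 15 / 15 needed
  → bijection onto A×B; projections well-typed.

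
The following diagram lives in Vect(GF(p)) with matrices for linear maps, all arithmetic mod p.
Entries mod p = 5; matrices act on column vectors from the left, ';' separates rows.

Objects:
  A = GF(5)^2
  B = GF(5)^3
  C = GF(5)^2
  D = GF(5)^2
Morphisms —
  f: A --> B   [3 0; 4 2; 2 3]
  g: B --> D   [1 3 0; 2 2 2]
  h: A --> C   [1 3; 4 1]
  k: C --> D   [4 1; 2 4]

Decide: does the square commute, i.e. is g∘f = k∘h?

Answer: DOES NOT COMMUTE

Derivation:
Along f;g (path 1):
  e0=(1,0) f-->(3,4,2) g-->(0,3)
  e1=(0,1) f-->(0,2,3) g-->(1,0)
  ⟦path⟧₁ = [0 1; 3 0]
Along h;k (path 2):
  e0=(1,0) h-->(1,4) k-->(3,3)
  e1=(0,1) h-->(3,1) k-->(3,0)
  ⟦path⟧₂ = [3 3; 3 0]
Equal? NO — does not commute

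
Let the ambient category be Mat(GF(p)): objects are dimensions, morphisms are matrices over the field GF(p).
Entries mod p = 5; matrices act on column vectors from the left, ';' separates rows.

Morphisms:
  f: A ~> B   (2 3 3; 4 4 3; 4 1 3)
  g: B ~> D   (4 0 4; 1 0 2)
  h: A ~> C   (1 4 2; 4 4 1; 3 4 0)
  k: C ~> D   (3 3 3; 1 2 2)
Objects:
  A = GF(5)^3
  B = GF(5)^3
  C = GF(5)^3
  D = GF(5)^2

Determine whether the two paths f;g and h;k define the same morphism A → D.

Path 1 = f;g:
  e0=(1,0,0) f~>(2,4,4) g~>(4,0)
  e1=(0,1,0) f~>(3,4,1) g~>(1,0)
  e2=(0,0,1) f~>(3,3,3) g~>(4,4)
  ⟦path⟧₁ = (4 1 4; 0 0 4)
Path 2 = h;k:
  e0=(1,0,0) h~>(1,4,3) k~>(4,0)
  e1=(0,1,0) h~>(4,4,4) k~>(1,0)
  e2=(0,0,1) h~>(2,1,0) k~>(4,4)
  ⟦path⟧₂ = (4 1 4; 0 0 4)
Equal? same morphism ✓

Answer: COMMUTES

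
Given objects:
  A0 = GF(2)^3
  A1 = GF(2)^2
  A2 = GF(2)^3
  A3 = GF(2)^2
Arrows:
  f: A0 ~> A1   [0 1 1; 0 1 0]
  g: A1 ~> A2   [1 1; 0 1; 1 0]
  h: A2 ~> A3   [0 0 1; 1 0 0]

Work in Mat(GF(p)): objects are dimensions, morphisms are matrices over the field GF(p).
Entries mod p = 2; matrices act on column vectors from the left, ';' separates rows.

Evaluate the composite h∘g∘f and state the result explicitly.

Answer: [0 1 1; 0 0 1]

Derivation:
  e0=⟨1,0,0⟩ f~>⟨0,0⟩ g~>⟨0,0,0⟩ h~>⟨0,0⟩
  e1=⟨0,1,0⟩ f~>⟨1,1⟩ g~>⟨0,1,1⟩ h~>⟨1,0⟩
  e2=⟨0,0,1⟩ f~>⟨1,0⟩ g~>⟨1,0,1⟩ h~>⟨1,1⟩
result: [0 1 1; 0 0 1]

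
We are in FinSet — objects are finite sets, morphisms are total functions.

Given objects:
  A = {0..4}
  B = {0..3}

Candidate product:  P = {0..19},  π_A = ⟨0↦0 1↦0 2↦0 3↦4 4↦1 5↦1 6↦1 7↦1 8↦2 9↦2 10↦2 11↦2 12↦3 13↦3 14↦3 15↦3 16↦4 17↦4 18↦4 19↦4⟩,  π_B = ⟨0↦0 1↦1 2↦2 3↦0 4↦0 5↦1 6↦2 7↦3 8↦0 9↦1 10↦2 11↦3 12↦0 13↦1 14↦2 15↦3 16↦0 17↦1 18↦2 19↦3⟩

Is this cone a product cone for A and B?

Answer: NOT A VALID PRODUCT — duplicate pair at indices 16,3

Derivation:
|A|·|B| = 5·4 = 20;  |P| = 20
Check the pairing map k ↦ (π_A(k), π_B(k)):
  0 ↦ (0,0)
  1 ↦ (0,1)
  2 ↦ (0,2)
  3 ↦ (4,0)
  4 ↦ (1,0)
  5 ↦ (1,1)
  6 ↦ (1,2)
  7 ↦ (1,3)
  8 ↦ (2,0)
  9 ↦ (2,1)
  10 ↦ (2,2)
  11 ↦ (2,3)
  12 ↦ (3,0)
  13 ↦ (3,1)
  14 ↦ (3,2)
  15 ↦ (3,3)
  16 ↦ (4,0)  ✗ repeats pair of k=3
  17 ↦ (4,1)
  18 ↦ (4,2)
  19 ↦ (4,3)
distinct pairs in image: 19 / 20 needed
  → (4,0) hit at k=3 and k=16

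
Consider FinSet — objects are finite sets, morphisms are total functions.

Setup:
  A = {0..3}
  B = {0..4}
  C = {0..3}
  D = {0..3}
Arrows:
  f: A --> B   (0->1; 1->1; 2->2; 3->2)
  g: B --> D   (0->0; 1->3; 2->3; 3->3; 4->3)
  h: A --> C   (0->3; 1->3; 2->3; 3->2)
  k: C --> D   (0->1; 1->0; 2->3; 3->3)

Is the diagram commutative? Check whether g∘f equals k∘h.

Along f;g (path 1):
  0 f-->1 g-->3
  1 f-->1 g-->3
  2 f-->2 g-->3
  3 f-->2 g-->3
  result₁ = (0->3; 1->3; 2->3; 3->3)
Along h;k (path 2):
  0 h-->3 k-->3
  1 h-->3 k-->3
  2 h-->3 k-->3
  3 h-->2 k-->3
  result₂ = (0->3; 1->3; 2->3; 3->3)
Equal? equal; square commutes

Answer: COMMUTES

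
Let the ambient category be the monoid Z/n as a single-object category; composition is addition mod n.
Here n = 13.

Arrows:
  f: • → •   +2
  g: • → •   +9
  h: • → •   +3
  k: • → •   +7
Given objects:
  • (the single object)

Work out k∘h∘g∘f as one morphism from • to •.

  0 +2≡2 +9≡11 +3≡1 +7≡8  (mod 13)
⟦path⟧: +8

Answer: +8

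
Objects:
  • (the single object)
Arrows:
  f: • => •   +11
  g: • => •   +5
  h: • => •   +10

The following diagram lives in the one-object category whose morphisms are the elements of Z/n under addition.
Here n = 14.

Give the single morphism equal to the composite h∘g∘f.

Answer: +12

Derivation:
  0 +11≡11 +5≡2 +10≡12  (mod 14)
composite: +12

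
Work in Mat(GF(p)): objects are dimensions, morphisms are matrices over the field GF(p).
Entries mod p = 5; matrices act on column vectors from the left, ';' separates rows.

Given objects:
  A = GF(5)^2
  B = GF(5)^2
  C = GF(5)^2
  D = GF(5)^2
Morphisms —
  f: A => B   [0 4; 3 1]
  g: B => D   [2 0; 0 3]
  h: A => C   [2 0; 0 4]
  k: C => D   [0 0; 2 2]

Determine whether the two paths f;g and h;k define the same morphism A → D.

Answer: DOES NOT COMMUTE

Derivation:
Path 1 = f;g:
  e0=⟨1,0⟩ f=>⟨0,3⟩ g=>⟨0,4⟩
  e1=⟨0,1⟩ f=>⟨4,1⟩ g=>⟨3,3⟩
  result₁ = [0 3; 4 3]
Path 2 = h;k:
  e0=⟨1,0⟩ h=>⟨2,0⟩ k=>⟨0,4⟩
  e1=⟨0,1⟩ h=>⟨0,4⟩ k=>⟨0,3⟩
  result₂ = [0 0; 4 3]
Equal? distinct morphisms ✗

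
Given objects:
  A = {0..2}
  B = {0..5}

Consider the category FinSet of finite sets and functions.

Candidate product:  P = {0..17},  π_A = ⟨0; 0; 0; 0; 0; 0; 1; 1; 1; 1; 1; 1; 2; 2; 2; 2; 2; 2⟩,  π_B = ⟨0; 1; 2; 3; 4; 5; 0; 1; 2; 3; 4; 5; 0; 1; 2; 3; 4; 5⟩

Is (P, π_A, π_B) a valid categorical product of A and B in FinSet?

|A|·|B| = 3·6 = 18;  |P| = 18
Check the pairing map k ↦ (π_A(k), π_B(k)):
  0 : (0,0)
  1 : (0,1)
  2 : (0,2)
  3 : (0,3)
  4 : (0,4)
  5 : (0,5)
  6 : (1,0)
  7 : (1,1)
  8 : (1,2)
  9 : (1,3)
  10 : (1,4)
  11 : (1,5)
  12 : (2,0)
  13 : (2,1)
  14 : (2,2)
  15 : (2,3)
  16 : (2,4)
  17 : (2,5)
distinct pairs in image: 18 / 18 needed
  → bijection onto A×B; projections well-typed.

Answer: VALID PRODUCT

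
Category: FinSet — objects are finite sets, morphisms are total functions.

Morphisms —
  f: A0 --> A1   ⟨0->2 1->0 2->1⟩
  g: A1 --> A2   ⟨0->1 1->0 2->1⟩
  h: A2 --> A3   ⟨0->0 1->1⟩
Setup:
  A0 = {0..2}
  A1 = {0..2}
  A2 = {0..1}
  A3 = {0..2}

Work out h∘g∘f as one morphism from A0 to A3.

  0 f-->2 g-->1 h-->1
  1 f-->0 g-->1 h-->1
  2 f-->1 g-->0 h-->0
⟦path⟧: ⟨0->1 1->1 2->0⟩

Answer: ⟨0->1 1->1 2->0⟩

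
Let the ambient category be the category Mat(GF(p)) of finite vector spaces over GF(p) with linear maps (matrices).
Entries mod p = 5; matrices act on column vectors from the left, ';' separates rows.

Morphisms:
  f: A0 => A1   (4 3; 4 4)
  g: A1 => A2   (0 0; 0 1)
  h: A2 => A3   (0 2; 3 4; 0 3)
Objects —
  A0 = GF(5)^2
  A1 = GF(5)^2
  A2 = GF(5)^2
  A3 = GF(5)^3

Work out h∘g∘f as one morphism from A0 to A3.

Answer: (3 3; 1 1; 2 2)

Trace:
  e0=[1,0] f=>[4,4] g=>[0,4] h=>[3,1,2]
  e1=[0,1] f=>[3,4] g=>[0,4] h=>[3,1,2]
result: (3 3; 1 1; 2 2)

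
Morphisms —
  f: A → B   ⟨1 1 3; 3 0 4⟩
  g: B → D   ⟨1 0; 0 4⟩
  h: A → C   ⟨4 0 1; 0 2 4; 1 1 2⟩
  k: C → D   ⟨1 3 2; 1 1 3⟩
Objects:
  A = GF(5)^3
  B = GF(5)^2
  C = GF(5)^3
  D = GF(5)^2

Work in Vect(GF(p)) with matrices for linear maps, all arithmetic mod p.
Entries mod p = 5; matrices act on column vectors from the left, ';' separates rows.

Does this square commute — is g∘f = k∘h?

Answer: DOES NOT COMMUTE

Trace:
Along f;g (path 1):
  e0=⟨1,0,0⟩ f→⟨1,3⟩ g→⟨1,2⟩
  e1=⟨0,1,0⟩ f→⟨1,0⟩ g→⟨1,0⟩
  e2=⟨0,0,1⟩ f→⟨3,4⟩ g→⟨3,1⟩
  ⟦path⟧₁ = ⟨1 1 3; 2 0 1⟩
Along h;k (path 2):
  e0=⟨1,0,0⟩ h→⟨4,0,1⟩ k→⟨1,2⟩
  e1=⟨0,1,0⟩ h→⟨0,2,1⟩ k→⟨3,0⟩
  e2=⟨0,0,1⟩ h→⟨1,4,2⟩ k→⟨2,1⟩
  ⟦path⟧₂ = ⟨1 3 2; 2 0 1⟩
Equal? distinct morphisms ✗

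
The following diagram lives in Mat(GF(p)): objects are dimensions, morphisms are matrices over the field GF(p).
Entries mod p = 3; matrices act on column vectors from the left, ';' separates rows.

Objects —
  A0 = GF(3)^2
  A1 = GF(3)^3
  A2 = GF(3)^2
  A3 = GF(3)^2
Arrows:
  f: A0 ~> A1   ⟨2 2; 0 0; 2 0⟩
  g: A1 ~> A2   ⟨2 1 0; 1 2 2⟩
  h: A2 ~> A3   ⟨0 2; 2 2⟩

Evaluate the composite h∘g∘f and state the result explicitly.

  e0=[1,0] f~>[2,0,2] g~>[1,0] h~>[0,2]
  e1=[0,1] f~>[2,0,0] g~>[1,2] h~>[1,0]
⟦path⟧: ⟨0 1; 2 0⟩

Answer: ⟨0 1; 2 0⟩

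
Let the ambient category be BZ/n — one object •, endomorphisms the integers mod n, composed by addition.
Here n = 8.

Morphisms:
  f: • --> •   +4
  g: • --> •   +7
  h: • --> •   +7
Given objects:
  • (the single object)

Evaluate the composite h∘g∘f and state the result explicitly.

  0 +4≡4 +7≡3 +7≡2  (mod 8)
result: +2

Answer: +2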